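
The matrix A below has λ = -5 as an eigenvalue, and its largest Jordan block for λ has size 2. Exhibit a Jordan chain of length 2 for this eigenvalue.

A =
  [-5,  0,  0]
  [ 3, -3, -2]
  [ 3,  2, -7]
A Jordan chain for λ = -5 of length 2:
v_1 = (0, 3, 3)ᵀ
v_2 = (1, 0, 0)ᵀ

Let N = A − (-5)·I. We want v_2 with N^2 v_2 = 0 but N^1 v_2 ≠ 0; then v_{j-1} := N · v_j for j = 2, …, 2.

Pick v_2 = (1, 0, 0)ᵀ.
Then v_1 = N · v_2 = (0, 3, 3)ᵀ.

Sanity check: (A − (-5)·I) v_1 = (0, 0, 0)ᵀ = 0. ✓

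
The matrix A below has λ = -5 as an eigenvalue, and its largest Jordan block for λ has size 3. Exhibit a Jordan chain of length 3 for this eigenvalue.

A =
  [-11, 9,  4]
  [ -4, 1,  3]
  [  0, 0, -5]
A Jordan chain for λ = -5 of length 3:
v_1 = (3, 2, 0)ᵀ
v_2 = (4, 3, 0)ᵀ
v_3 = (0, 0, 1)ᵀ

Let N = A − (-5)·I. We want v_3 with N^3 v_3 = 0 but N^2 v_3 ≠ 0; then v_{j-1} := N · v_j for j = 3, …, 2.

Pick v_3 = (0, 0, 1)ᵀ.
Then v_2 = N · v_3 = (4, 3, 0)ᵀ.
Then v_1 = N · v_2 = (3, 2, 0)ᵀ.

Sanity check: (A − (-5)·I) v_1 = (0, 0, 0)ᵀ = 0. ✓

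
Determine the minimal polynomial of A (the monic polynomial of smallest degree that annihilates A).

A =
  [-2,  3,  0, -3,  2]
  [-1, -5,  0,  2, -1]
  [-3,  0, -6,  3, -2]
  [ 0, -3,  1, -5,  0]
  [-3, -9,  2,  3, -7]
x^3 + 15*x^2 + 75*x + 125

The characteristic polynomial is χ_A(x) = (x + 5)^5, so the eigenvalues are known. The minimal polynomial is
  m_A(x) = Π_λ (x − λ)^{k_λ}
where k_λ is the size of the *largest* Jordan block for λ (equivalently, the smallest k with (A − λI)^k v = 0 for every generalised eigenvector v of λ).

  λ = -5: largest Jordan block has size 3, contributing (x + 5)^3

So m_A(x) = (x + 5)^3 = x^3 + 15*x^2 + 75*x + 125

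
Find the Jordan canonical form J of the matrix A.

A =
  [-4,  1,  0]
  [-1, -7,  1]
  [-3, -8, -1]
J_3(-4)

The characteristic polynomial is
  det(x·I − A) = x^3 + 12*x^2 + 48*x + 64 = (x + 4)^3

Eigenvalues and multiplicities (the geometric multiplicity of λ is n − rank(A − λI), which equals the number of Jordan blocks for λ):
  λ = -4: algebraic multiplicity = 3, geometric multiplicity = 1

Determining the block sizes for each eigenvalue:
  λ = -4: one block (gm = 1), so the single block has size am = 3 → block sizes [3]

Assembling the blocks gives a Jordan form
J =
  [-4,  1,  0]
  [ 0, -4,  1]
  [ 0,  0, -4]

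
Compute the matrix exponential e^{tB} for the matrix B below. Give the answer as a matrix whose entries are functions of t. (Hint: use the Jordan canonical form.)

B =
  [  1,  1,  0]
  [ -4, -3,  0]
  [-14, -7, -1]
e^{tB} =
  [2*t*exp(-t) + exp(-t), t*exp(-t), 0]
  [-4*t*exp(-t), -2*t*exp(-t) + exp(-t), 0]
  [-14*t*exp(-t), -7*t*exp(-t), exp(-t)]

Strategy: write B = P · J · P⁻¹ where J is a Jordan canonical form, so e^{tB} = P · e^{tJ} · P⁻¹, and e^{tJ} can be computed block-by-block.

B has Jordan form
J =
  [-1,  1,  0]
  [ 0, -1,  0]
  [ 0,  0, -1]
(up to reordering of blocks).

Per-block formulas:
  For a 1×1 block at λ = -1: exp(t · [-1]) = [e^(-1t)].
  For a 2×2 Jordan block J_2(-1): exp(t · J_2(-1)) = e^(-1t)·(I + t·N), where N is the 2×2 nilpotent shift.

After assembling e^{tJ} and conjugating by P, we get:

e^{tB} =
  [2*t*exp(-t) + exp(-t), t*exp(-t), 0]
  [-4*t*exp(-t), -2*t*exp(-t) + exp(-t), 0]
  [-14*t*exp(-t), -7*t*exp(-t), exp(-t)]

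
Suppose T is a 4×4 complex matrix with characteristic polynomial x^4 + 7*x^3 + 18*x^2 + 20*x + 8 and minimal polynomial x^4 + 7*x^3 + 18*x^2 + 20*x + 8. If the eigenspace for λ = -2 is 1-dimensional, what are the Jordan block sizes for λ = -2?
Block sizes for λ = -2: [3]

Step 1 — from the characteristic polynomial, algebraic multiplicity of λ = -2 is 3. From dim ker(T − (-2)·I) = 1, there are exactly 1 Jordan blocks for λ = -2.
Step 2 — from the minimal polynomial, the factor (x + 2)^3 tells us the largest block for λ = -2 has size 3.
Step 3 — with total size 3, 1 blocks, and largest block 3, the block sizes (in nonincreasing order) are [3].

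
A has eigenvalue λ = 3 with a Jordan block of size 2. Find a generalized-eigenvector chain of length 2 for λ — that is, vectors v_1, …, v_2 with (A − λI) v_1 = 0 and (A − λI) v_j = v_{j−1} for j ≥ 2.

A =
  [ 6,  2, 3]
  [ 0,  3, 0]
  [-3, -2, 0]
A Jordan chain for λ = 3 of length 2:
v_1 = (3, 0, -3)ᵀ
v_2 = (1, 0, 0)ᵀ

Let N = A − (3)·I. We want v_2 with N^2 v_2 = 0 but N^1 v_2 ≠ 0; then v_{j-1} := N · v_j for j = 2, …, 2.

Pick v_2 = (1, 0, 0)ᵀ.
Then v_1 = N · v_2 = (3, 0, -3)ᵀ.

Sanity check: (A − (3)·I) v_1 = (0, 0, 0)ᵀ = 0. ✓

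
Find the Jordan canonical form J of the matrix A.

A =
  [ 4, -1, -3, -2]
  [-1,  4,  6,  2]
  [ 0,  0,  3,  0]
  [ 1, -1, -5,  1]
J_3(3) ⊕ J_1(3)

The characteristic polynomial is
  det(x·I − A) = x^4 - 12*x^3 + 54*x^2 - 108*x + 81 = (x - 3)^4

Eigenvalues and multiplicities (the geometric multiplicity of λ is n − rank(A − λI), which equals the number of Jordan blocks for λ):
  λ = 3: algebraic multiplicity = 4, geometric multiplicity = 2

Determining the block sizes for each eigenvalue:
  λ = 3: with am = 4 and gm = 2, the partition is not yet determined (e.g. several partitions of 4 into 2 parts exist). Let N = A − (3)·I. Computing rank(N^1) = 2, rank(N^2) = 1, rank(N^3) = 0; the number of blocks of size ≥ j is rank(N^{j−1}) − rank(N^j), giving [2, 1, 1]. So we have 1 block(s) of size 3, 1 block(s) of size 1 → block sizes [3, 1]

Assembling the blocks gives a Jordan form
J =
  [3, 1, 0, 0]
  [0, 3, 1, 0]
  [0, 0, 3, 0]
  [0, 0, 0, 3]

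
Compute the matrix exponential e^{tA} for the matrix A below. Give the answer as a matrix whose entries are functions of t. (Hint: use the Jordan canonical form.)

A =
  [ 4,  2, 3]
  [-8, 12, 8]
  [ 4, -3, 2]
e^{tA} =
  [-2*t*exp(6*t) + exp(6*t), -t^2*exp(6*t)/2 + 2*t*exp(6*t), -t^2*exp(6*t) + 3*t*exp(6*t)]
  [-8*t*exp(6*t), -2*t^2*exp(6*t) + 6*t*exp(6*t) + exp(6*t), -4*t^2*exp(6*t) + 8*t*exp(6*t)]
  [4*t*exp(6*t), t^2*exp(6*t) - 3*t*exp(6*t), 2*t^2*exp(6*t) - 4*t*exp(6*t) + exp(6*t)]

Strategy: write A = P · J · P⁻¹ where J is a Jordan canonical form, so e^{tA} = P · e^{tJ} · P⁻¹, and e^{tJ} can be computed block-by-block.

A has Jordan form
J =
  [6, 1, 0]
  [0, 6, 1]
  [0, 0, 6]
(up to reordering of blocks).

Per-block formulas:
  For a 3×3 Jordan block J_3(6): exp(t · J_3(6)) = e^(6t)·(I + t·N + (t^2/2)·N^2), where N is the 3×3 nilpotent shift.

After assembling e^{tJ} and conjugating by P, we get:

e^{tA} =
  [-2*t*exp(6*t) + exp(6*t), -t^2*exp(6*t)/2 + 2*t*exp(6*t), -t^2*exp(6*t) + 3*t*exp(6*t)]
  [-8*t*exp(6*t), -2*t^2*exp(6*t) + 6*t*exp(6*t) + exp(6*t), -4*t^2*exp(6*t) + 8*t*exp(6*t)]
  [4*t*exp(6*t), t^2*exp(6*t) - 3*t*exp(6*t), 2*t^2*exp(6*t) - 4*t*exp(6*t) + exp(6*t)]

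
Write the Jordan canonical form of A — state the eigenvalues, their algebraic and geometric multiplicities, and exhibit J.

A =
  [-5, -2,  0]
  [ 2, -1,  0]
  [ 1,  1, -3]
J_2(-3) ⊕ J_1(-3)

The characteristic polynomial is
  det(x·I − A) = x^3 + 9*x^2 + 27*x + 27 = (x + 3)^3

Eigenvalues and multiplicities (the geometric multiplicity of λ is n − rank(A − λI), which equals the number of Jordan blocks for λ):
  λ = -3: algebraic multiplicity = 3, geometric multiplicity = 2

Determining the block sizes for each eigenvalue:
  λ = -3: 2 blocks summing to 3 forces exactly one block of size 2 and the rest size 1 → block sizes [2, 1]

Assembling the blocks gives a Jordan form
J =
  [-3,  1,  0]
  [ 0, -3,  0]
  [ 0,  0, -3]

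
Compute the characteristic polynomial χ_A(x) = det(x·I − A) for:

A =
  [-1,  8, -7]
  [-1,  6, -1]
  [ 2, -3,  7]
x^3 - 12*x^2 + 48*x - 64

Expanding det(x·I − A) (e.g. by cofactor expansion or by noting that A is similar to its Jordan form J, which has the same characteristic polynomial as A) gives
  χ_A(x) = x^3 - 12*x^2 + 48*x - 64
which factors as (x - 4)^3. The eigenvalues (with algebraic multiplicities) are λ = 4 with multiplicity 3.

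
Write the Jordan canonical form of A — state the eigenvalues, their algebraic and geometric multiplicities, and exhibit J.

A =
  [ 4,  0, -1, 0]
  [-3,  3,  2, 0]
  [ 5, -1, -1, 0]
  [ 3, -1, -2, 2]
J_3(2) ⊕ J_1(2)

The characteristic polynomial is
  det(x·I − A) = x^4 - 8*x^3 + 24*x^2 - 32*x + 16 = (x - 2)^4

Eigenvalues and multiplicities (the geometric multiplicity of λ is n − rank(A − λI), which equals the number of Jordan blocks for λ):
  λ = 2: algebraic multiplicity = 4, geometric multiplicity = 2

Determining the block sizes for each eigenvalue:
  λ = 2: with am = 4 and gm = 2, the partition is not yet determined (e.g. several partitions of 4 into 2 parts exist). Let N = A − (2)·I. Computing rank(N^1) = 2, rank(N^2) = 1, rank(N^3) = 0; the number of blocks of size ≥ j is rank(N^{j−1}) − rank(N^j), giving [2, 1, 1]. So we have 1 block(s) of size 3, 1 block(s) of size 1 → block sizes [3, 1]

Assembling the blocks gives a Jordan form
J =
  [2, 1, 0, 0]
  [0, 2, 1, 0]
  [0, 0, 2, 0]
  [0, 0, 0, 2]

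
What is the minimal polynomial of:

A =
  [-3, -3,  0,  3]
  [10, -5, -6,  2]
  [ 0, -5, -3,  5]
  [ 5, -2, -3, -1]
x^3 + 9*x^2 + 27*x + 27

The characteristic polynomial is χ_A(x) = (x + 3)^4, so the eigenvalues are known. The minimal polynomial is
  m_A(x) = Π_λ (x − λ)^{k_λ}
where k_λ is the size of the *largest* Jordan block for λ (equivalently, the smallest k with (A − λI)^k v = 0 for every generalised eigenvector v of λ).

  λ = -3: largest Jordan block has size 3, contributing (x + 3)^3

So m_A(x) = (x + 3)^3 = x^3 + 9*x^2 + 27*x + 27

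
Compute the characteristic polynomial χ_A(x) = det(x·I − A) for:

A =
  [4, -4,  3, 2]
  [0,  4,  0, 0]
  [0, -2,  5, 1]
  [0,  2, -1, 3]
x^4 - 16*x^3 + 96*x^2 - 256*x + 256

Expanding det(x·I − A) (e.g. by cofactor expansion or by noting that A is similar to its Jordan form J, which has the same characteristic polynomial as A) gives
  χ_A(x) = x^4 - 16*x^3 + 96*x^2 - 256*x + 256
which factors as (x - 4)^4. The eigenvalues (with algebraic multiplicities) are λ = 4 with multiplicity 4.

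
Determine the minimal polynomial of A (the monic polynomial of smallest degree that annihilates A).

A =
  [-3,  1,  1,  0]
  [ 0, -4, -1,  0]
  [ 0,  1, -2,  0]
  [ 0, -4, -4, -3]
x^2 + 6*x + 9

The characteristic polynomial is χ_A(x) = (x + 3)^4, so the eigenvalues are known. The minimal polynomial is
  m_A(x) = Π_λ (x − λ)^{k_λ}
where k_λ is the size of the *largest* Jordan block for λ (equivalently, the smallest k with (A − λI)^k v = 0 for every generalised eigenvector v of λ).

  λ = -3: largest Jordan block has size 2, contributing (x + 3)^2

So m_A(x) = (x + 3)^2 = x^2 + 6*x + 9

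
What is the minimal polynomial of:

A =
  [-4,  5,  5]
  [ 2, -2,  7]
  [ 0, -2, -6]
x^3 + 12*x^2 + 48*x + 64

The characteristic polynomial is χ_A(x) = (x + 4)^3, so the eigenvalues are known. The minimal polynomial is
  m_A(x) = Π_λ (x − λ)^{k_λ}
where k_λ is the size of the *largest* Jordan block for λ (equivalently, the smallest k with (A − λI)^k v = 0 for every generalised eigenvector v of λ).

  λ = -4: largest Jordan block has size 3, contributing (x + 4)^3

So m_A(x) = (x + 4)^3 = x^3 + 12*x^2 + 48*x + 64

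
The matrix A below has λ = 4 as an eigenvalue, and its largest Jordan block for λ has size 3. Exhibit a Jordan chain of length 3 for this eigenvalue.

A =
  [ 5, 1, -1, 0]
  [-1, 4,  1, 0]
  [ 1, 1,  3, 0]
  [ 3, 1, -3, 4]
A Jordan chain for λ = 4 of length 3:
v_1 = (-1, 0, -1, -1)ᵀ
v_2 = (1, -1, 1, 3)ᵀ
v_3 = (1, 0, 0, 0)ᵀ

Let N = A − (4)·I. We want v_3 with N^3 v_3 = 0 but N^2 v_3 ≠ 0; then v_{j-1} := N · v_j for j = 3, …, 2.

Pick v_3 = (1, 0, 0, 0)ᵀ.
Then v_2 = N · v_3 = (1, -1, 1, 3)ᵀ.
Then v_1 = N · v_2 = (-1, 0, -1, -1)ᵀ.

Sanity check: (A − (4)·I) v_1 = (0, 0, 0, 0)ᵀ = 0. ✓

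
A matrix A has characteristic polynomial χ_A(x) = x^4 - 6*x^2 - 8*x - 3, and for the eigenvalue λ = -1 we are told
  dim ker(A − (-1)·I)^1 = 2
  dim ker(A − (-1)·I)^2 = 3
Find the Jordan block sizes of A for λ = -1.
Block sizes for λ = -1: [2, 1]

From the dimensions of kernels of powers, the number of Jordan blocks of size at least j is d_j − d_{j−1} where d_j = dim ker(N^j) (with d_0 = 0). Computing the differences gives [2, 1].
The number of blocks of size exactly k is (#blocks of size ≥ k) − (#blocks of size ≥ k + 1), so the partition is: 1 block(s) of size 1, 1 block(s) of size 2.
In nonincreasing order the block sizes are [2, 1].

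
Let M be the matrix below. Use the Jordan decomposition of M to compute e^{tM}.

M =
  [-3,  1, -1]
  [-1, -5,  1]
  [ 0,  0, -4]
e^{tM} =
  [t*exp(-4*t) + exp(-4*t), t*exp(-4*t), -t*exp(-4*t)]
  [-t*exp(-4*t), -t*exp(-4*t) + exp(-4*t), t*exp(-4*t)]
  [0, 0, exp(-4*t)]

Strategy: write M = P · J · P⁻¹ where J is a Jordan canonical form, so e^{tM} = P · e^{tJ} · P⁻¹, and e^{tJ} can be computed block-by-block.

M has Jordan form
J =
  [-4,  1,  0]
  [ 0, -4,  0]
  [ 0,  0, -4]
(up to reordering of blocks).

Per-block formulas:
  For a 2×2 Jordan block J_2(-4): exp(t · J_2(-4)) = e^(-4t)·(I + t·N), where N is the 2×2 nilpotent shift.
  For a 1×1 block at λ = -4: exp(t · [-4]) = [e^(-4t)].

After assembling e^{tJ} and conjugating by P, we get:

e^{tM} =
  [t*exp(-4*t) + exp(-4*t), t*exp(-4*t), -t*exp(-4*t)]
  [-t*exp(-4*t), -t*exp(-4*t) + exp(-4*t), t*exp(-4*t)]
  [0, 0, exp(-4*t)]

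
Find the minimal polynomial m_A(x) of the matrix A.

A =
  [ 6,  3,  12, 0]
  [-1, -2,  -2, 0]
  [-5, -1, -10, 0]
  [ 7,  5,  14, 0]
x^3 + 6*x^2 + 9*x

The characteristic polynomial is χ_A(x) = x^2*(x + 3)^2, so the eigenvalues are known. The minimal polynomial is
  m_A(x) = Π_λ (x − λ)^{k_λ}
where k_λ is the size of the *largest* Jordan block for λ (equivalently, the smallest k with (A − λI)^k v = 0 for every generalised eigenvector v of λ).

  λ = -3: largest Jordan block has size 2, contributing (x + 3)^2
  λ = 0: largest Jordan block has size 1, contributing (x − 0)

So m_A(x) = x*(x + 3)^2 = x^3 + 6*x^2 + 9*x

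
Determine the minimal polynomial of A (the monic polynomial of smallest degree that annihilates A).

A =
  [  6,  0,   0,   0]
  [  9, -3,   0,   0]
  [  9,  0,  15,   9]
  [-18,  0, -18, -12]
x^2 - 3*x - 18

The characteristic polynomial is χ_A(x) = (x - 6)^2*(x + 3)^2, so the eigenvalues are known. The minimal polynomial is
  m_A(x) = Π_λ (x − λ)^{k_λ}
where k_λ is the size of the *largest* Jordan block for λ (equivalently, the smallest k with (A − λI)^k v = 0 for every generalised eigenvector v of λ).

  λ = -3: largest Jordan block has size 1, contributing (x + 3)
  λ = 6: largest Jordan block has size 1, contributing (x − 6)

So m_A(x) = (x - 6)*(x + 3) = x^2 - 3*x - 18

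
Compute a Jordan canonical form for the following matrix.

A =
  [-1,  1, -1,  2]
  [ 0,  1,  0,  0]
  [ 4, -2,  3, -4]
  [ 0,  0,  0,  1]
J_2(1) ⊕ J_1(1) ⊕ J_1(1)

The characteristic polynomial is
  det(x·I − A) = x^4 - 4*x^3 + 6*x^2 - 4*x + 1 = (x - 1)^4

Eigenvalues and multiplicities (the geometric multiplicity of λ is n − rank(A − λI), which equals the number of Jordan blocks for λ):
  λ = 1: algebraic multiplicity = 4, geometric multiplicity = 3

Determining the block sizes for each eigenvalue:
  λ = 1: 3 blocks summing to 4 forces exactly one block of size 2 and the rest size 1 → block sizes [2, 1, 1]

Assembling the blocks gives a Jordan form
J =
  [1, 1, 0, 0]
  [0, 1, 0, 0]
  [0, 0, 1, 0]
  [0, 0, 0, 1]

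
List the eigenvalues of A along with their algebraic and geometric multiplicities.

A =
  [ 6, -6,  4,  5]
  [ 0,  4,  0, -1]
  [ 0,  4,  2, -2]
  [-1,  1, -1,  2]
λ = 2: alg = 1, geom = 1; λ = 4: alg = 3, geom = 1

Step 1 — factor the characteristic polynomial to read off the algebraic multiplicities:
  χ_A(x) = (x - 4)^3*(x - 2)

Step 2 — compute geometric multiplicities via the rank-nullity identity g(λ) = n − rank(A − λI):
  rank(A − (2)·I) = 3, so dim ker(A − (2)·I) = n − 3 = 1
  rank(A − (4)·I) = 3, so dim ker(A − (4)·I) = n − 3 = 1

Summary:
  λ = 2: algebraic multiplicity = 1, geometric multiplicity = 1
  λ = 4: algebraic multiplicity = 3, geometric multiplicity = 1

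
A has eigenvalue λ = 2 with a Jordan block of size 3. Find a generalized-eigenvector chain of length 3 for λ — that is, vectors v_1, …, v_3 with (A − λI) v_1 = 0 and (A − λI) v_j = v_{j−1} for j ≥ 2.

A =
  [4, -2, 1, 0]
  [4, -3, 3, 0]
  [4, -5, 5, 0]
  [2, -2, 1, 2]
A Jordan chain for λ = 2 of length 3:
v_1 = (1, 2, 2, 1)ᵀ
v_2 = (-2, -5, -5, -2)ᵀ
v_3 = (0, 1, 0, 0)ᵀ

Let N = A − (2)·I. We want v_3 with N^3 v_3 = 0 but N^2 v_3 ≠ 0; then v_{j-1} := N · v_j for j = 3, …, 2.

Pick v_3 = (0, 1, 0, 0)ᵀ.
Then v_2 = N · v_3 = (-2, -5, -5, -2)ᵀ.
Then v_1 = N · v_2 = (1, 2, 2, 1)ᵀ.

Sanity check: (A − (2)·I) v_1 = (0, 0, 0, 0)ᵀ = 0. ✓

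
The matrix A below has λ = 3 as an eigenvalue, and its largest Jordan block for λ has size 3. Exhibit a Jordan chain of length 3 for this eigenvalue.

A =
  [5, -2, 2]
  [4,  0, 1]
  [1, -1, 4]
A Jordan chain for λ = 3 of length 3:
v_1 = (-2, -3, -1)ᵀ
v_2 = (2, 4, 1)ᵀ
v_3 = (1, 0, 0)ᵀ

Let N = A − (3)·I. We want v_3 with N^3 v_3 = 0 but N^2 v_3 ≠ 0; then v_{j-1} := N · v_j for j = 3, …, 2.

Pick v_3 = (1, 0, 0)ᵀ.
Then v_2 = N · v_3 = (2, 4, 1)ᵀ.
Then v_1 = N · v_2 = (-2, -3, -1)ᵀ.

Sanity check: (A − (3)·I) v_1 = (0, 0, 0)ᵀ = 0. ✓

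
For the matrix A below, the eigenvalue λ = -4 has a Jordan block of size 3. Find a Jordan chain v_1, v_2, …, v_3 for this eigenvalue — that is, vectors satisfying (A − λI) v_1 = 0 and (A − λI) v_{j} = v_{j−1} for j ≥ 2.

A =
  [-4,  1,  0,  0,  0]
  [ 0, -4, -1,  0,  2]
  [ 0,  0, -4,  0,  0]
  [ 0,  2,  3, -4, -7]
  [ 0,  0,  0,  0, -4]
A Jordan chain for λ = -4 of length 3:
v_1 = (-1, 0, 0, -2, 0)ᵀ
v_2 = (0, -1, 0, 3, 0)ᵀ
v_3 = (0, 0, 1, 0, 0)ᵀ

Let N = A − (-4)·I. We want v_3 with N^3 v_3 = 0 but N^2 v_3 ≠ 0; then v_{j-1} := N · v_j for j = 3, …, 2.

Pick v_3 = (0, 0, 1, 0, 0)ᵀ.
Then v_2 = N · v_3 = (0, -1, 0, 3, 0)ᵀ.
Then v_1 = N · v_2 = (-1, 0, 0, -2, 0)ᵀ.

Sanity check: (A − (-4)·I) v_1 = (0, 0, 0, 0, 0)ᵀ = 0. ✓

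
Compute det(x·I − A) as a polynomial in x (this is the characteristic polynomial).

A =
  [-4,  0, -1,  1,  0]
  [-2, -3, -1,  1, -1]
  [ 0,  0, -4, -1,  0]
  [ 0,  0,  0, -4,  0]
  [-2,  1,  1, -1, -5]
x^5 + 20*x^4 + 160*x^3 + 640*x^2 + 1280*x + 1024

Expanding det(x·I − A) (e.g. by cofactor expansion or by noting that A is similar to its Jordan form J, which has the same characteristic polynomial as A) gives
  χ_A(x) = x^5 + 20*x^4 + 160*x^3 + 640*x^2 + 1280*x + 1024
which factors as (x + 4)^5. The eigenvalues (with algebraic multiplicities) are λ = -4 with multiplicity 5.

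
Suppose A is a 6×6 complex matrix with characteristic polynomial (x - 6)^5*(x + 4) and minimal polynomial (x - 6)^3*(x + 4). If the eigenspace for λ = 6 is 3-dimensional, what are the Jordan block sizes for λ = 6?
Block sizes for λ = 6: [3, 1, 1]

Step 1 — from the characteristic polynomial, algebraic multiplicity of λ = 6 is 5. From dim ker(A − (6)·I) = 3, there are exactly 3 Jordan blocks for λ = 6.
Step 2 — from the minimal polynomial, the factor (x − 6)^3 tells us the largest block for λ = 6 has size 3.
Step 3 — with total size 5, 3 blocks, and largest block 3, the block sizes (in nonincreasing order) are [3, 1, 1].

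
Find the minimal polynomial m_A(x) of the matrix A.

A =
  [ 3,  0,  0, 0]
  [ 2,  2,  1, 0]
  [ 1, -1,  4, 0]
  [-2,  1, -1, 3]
x^3 - 9*x^2 + 27*x - 27

The characteristic polynomial is χ_A(x) = (x - 3)^4, so the eigenvalues are known. The minimal polynomial is
  m_A(x) = Π_λ (x − λ)^{k_λ}
where k_λ is the size of the *largest* Jordan block for λ (equivalently, the smallest k with (A − λI)^k v = 0 for every generalised eigenvector v of λ).

  λ = 3: largest Jordan block has size 3, contributing (x − 3)^3

So m_A(x) = (x - 3)^3 = x^3 - 9*x^2 + 27*x - 27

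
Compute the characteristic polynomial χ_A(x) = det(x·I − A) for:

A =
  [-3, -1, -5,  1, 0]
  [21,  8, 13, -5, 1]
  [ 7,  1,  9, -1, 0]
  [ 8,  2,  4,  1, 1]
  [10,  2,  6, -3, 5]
x^5 - 20*x^4 + 160*x^3 - 640*x^2 + 1280*x - 1024

Expanding det(x·I − A) (e.g. by cofactor expansion or by noting that A is similar to its Jordan form J, which has the same characteristic polynomial as A) gives
  χ_A(x) = x^5 - 20*x^4 + 160*x^3 - 640*x^2 + 1280*x - 1024
which factors as (x - 4)^5. The eigenvalues (with algebraic multiplicities) are λ = 4 with multiplicity 5.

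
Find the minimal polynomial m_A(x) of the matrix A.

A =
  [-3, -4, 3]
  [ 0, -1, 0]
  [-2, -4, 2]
x^2 + x

The characteristic polynomial is χ_A(x) = x*(x + 1)^2, so the eigenvalues are known. The minimal polynomial is
  m_A(x) = Π_λ (x − λ)^{k_λ}
where k_λ is the size of the *largest* Jordan block for λ (equivalently, the smallest k with (A − λI)^k v = 0 for every generalised eigenvector v of λ).

  λ = -1: largest Jordan block has size 1, contributing (x + 1)
  λ = 0: largest Jordan block has size 1, contributing (x − 0)

So m_A(x) = x*(x + 1) = x^2 + x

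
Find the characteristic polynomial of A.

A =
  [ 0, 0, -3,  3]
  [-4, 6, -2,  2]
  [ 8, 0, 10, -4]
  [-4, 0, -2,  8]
x^4 - 24*x^3 + 216*x^2 - 864*x + 1296

Expanding det(x·I − A) (e.g. by cofactor expansion or by noting that A is similar to its Jordan form J, which has the same characteristic polynomial as A) gives
  χ_A(x) = x^4 - 24*x^3 + 216*x^2 - 864*x + 1296
which factors as (x - 6)^4. The eigenvalues (with algebraic multiplicities) are λ = 6 with multiplicity 4.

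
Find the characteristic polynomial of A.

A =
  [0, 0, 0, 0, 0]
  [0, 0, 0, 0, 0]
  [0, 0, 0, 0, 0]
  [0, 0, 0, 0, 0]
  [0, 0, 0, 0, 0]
x^5

Expanding det(x·I − A) (e.g. by cofactor expansion or by noting that A is similar to its Jordan form J, which has the same characteristic polynomial as A) gives
  χ_A(x) = x^5
which factors as x^5. The eigenvalues (with algebraic multiplicities) are λ = 0 with multiplicity 5.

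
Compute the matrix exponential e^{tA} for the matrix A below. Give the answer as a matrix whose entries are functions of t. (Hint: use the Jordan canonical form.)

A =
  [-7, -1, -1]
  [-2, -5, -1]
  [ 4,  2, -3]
e^{tA} =
  [t^2*exp(-5*t) - 2*t*exp(-5*t) + exp(-5*t), -t*exp(-5*t), t^2*exp(-5*t)/2 - t*exp(-5*t)]
  [-2*t*exp(-5*t), exp(-5*t), -t*exp(-5*t)]
  [-2*t^2*exp(-5*t) + 4*t*exp(-5*t), 2*t*exp(-5*t), -t^2*exp(-5*t) + 2*t*exp(-5*t) + exp(-5*t)]

Strategy: write A = P · J · P⁻¹ where J is a Jordan canonical form, so e^{tA} = P · e^{tJ} · P⁻¹, and e^{tJ} can be computed block-by-block.

A has Jordan form
J =
  [-5,  1,  0]
  [ 0, -5,  1]
  [ 0,  0, -5]
(up to reordering of blocks).

Per-block formulas:
  For a 3×3 Jordan block J_3(-5): exp(t · J_3(-5)) = e^(-5t)·(I + t·N + (t^2/2)·N^2), where N is the 3×3 nilpotent shift.

After assembling e^{tJ} and conjugating by P, we get:

e^{tA} =
  [t^2*exp(-5*t) - 2*t*exp(-5*t) + exp(-5*t), -t*exp(-5*t), t^2*exp(-5*t)/2 - t*exp(-5*t)]
  [-2*t*exp(-5*t), exp(-5*t), -t*exp(-5*t)]
  [-2*t^2*exp(-5*t) + 4*t*exp(-5*t), 2*t*exp(-5*t), -t^2*exp(-5*t) + 2*t*exp(-5*t) + exp(-5*t)]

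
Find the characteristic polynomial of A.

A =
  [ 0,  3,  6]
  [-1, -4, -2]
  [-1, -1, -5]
x^3 + 9*x^2 + 27*x + 27

Expanding det(x·I − A) (e.g. by cofactor expansion or by noting that A is similar to its Jordan form J, which has the same characteristic polynomial as A) gives
  χ_A(x) = x^3 + 9*x^2 + 27*x + 27
which factors as (x + 3)^3. The eigenvalues (with algebraic multiplicities) are λ = -3 with multiplicity 3.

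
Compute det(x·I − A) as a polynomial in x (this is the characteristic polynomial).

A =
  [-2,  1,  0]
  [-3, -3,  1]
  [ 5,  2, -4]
x^3 + 9*x^2 + 27*x + 27

Expanding det(x·I − A) (e.g. by cofactor expansion or by noting that A is similar to its Jordan form J, which has the same characteristic polynomial as A) gives
  χ_A(x) = x^3 + 9*x^2 + 27*x + 27
which factors as (x + 3)^3. The eigenvalues (with algebraic multiplicities) are λ = -3 with multiplicity 3.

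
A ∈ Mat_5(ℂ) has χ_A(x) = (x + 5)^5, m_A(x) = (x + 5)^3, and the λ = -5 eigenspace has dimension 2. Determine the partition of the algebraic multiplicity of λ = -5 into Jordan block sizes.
Block sizes for λ = -5: [3, 2]

Step 1 — from the characteristic polynomial, algebraic multiplicity of λ = -5 is 5. From dim ker(A − (-5)·I) = 2, there are exactly 2 Jordan blocks for λ = -5.
Step 2 — from the minimal polynomial, the factor (x + 5)^3 tells us the largest block for λ = -5 has size 3.
Step 3 — with total size 5, 2 blocks, and largest block 3, the block sizes (in nonincreasing order) are [3, 2].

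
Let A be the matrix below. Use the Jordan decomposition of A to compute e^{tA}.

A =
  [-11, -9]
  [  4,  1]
e^{tA} =
  [-6*t*exp(-5*t) + exp(-5*t), -9*t*exp(-5*t)]
  [4*t*exp(-5*t), 6*t*exp(-5*t) + exp(-5*t)]

Strategy: write A = P · J · P⁻¹ where J is a Jordan canonical form, so e^{tA} = P · e^{tJ} · P⁻¹, and e^{tJ} can be computed block-by-block.

A has Jordan form
J =
  [-5,  1]
  [ 0, -5]
(up to reordering of blocks).

Per-block formulas:
  For a 2×2 Jordan block J_2(-5): exp(t · J_2(-5)) = e^(-5t)·(I + t·N), where N is the 2×2 nilpotent shift.

After assembling e^{tJ} and conjugating by P, we get:

e^{tA} =
  [-6*t*exp(-5*t) + exp(-5*t), -9*t*exp(-5*t)]
  [4*t*exp(-5*t), 6*t*exp(-5*t) + exp(-5*t)]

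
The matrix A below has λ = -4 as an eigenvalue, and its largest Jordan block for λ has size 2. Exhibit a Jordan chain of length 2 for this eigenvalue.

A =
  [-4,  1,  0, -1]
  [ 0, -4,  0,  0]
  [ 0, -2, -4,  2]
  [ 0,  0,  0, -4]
A Jordan chain for λ = -4 of length 2:
v_1 = (1, 0, -2, 0)ᵀ
v_2 = (0, 1, 0, 0)ᵀ

Let N = A − (-4)·I. We want v_2 with N^2 v_2 = 0 but N^1 v_2 ≠ 0; then v_{j-1} := N · v_j for j = 2, …, 2.

Pick v_2 = (0, 1, 0, 0)ᵀ.
Then v_1 = N · v_2 = (1, 0, -2, 0)ᵀ.

Sanity check: (A − (-4)·I) v_1 = (0, 0, 0, 0)ᵀ = 0. ✓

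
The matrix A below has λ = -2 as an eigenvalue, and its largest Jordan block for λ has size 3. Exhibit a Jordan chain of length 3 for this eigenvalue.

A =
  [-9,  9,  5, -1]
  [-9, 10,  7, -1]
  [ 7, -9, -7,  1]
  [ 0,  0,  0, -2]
A Jordan chain for λ = -2 of length 3:
v_1 = (3, 4, -3, 0)ᵀ
v_2 = (-7, -9, 7, 0)ᵀ
v_3 = (1, 0, 0, 0)ᵀ

Let N = A − (-2)·I. We want v_3 with N^3 v_3 = 0 but N^2 v_3 ≠ 0; then v_{j-1} := N · v_j for j = 3, …, 2.

Pick v_3 = (1, 0, 0, 0)ᵀ.
Then v_2 = N · v_3 = (-7, -9, 7, 0)ᵀ.
Then v_1 = N · v_2 = (3, 4, -3, 0)ᵀ.

Sanity check: (A − (-2)·I) v_1 = (0, 0, 0, 0)ᵀ = 0. ✓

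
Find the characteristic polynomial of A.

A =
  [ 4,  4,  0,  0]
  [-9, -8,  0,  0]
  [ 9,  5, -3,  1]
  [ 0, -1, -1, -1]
x^4 + 8*x^3 + 24*x^2 + 32*x + 16

Expanding det(x·I − A) (e.g. by cofactor expansion or by noting that A is similar to its Jordan form J, which has the same characteristic polynomial as A) gives
  χ_A(x) = x^4 + 8*x^3 + 24*x^2 + 32*x + 16
which factors as (x + 2)^4. The eigenvalues (with algebraic multiplicities) are λ = -2 with multiplicity 4.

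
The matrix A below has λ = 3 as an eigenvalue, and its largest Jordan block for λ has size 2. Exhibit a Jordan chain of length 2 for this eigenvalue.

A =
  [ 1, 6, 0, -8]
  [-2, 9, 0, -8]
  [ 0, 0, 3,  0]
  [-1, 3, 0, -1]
A Jordan chain for λ = 3 of length 2:
v_1 = (-2, -2, 0, -1)ᵀ
v_2 = (1, 0, 0, 0)ᵀ

Let N = A − (3)·I. We want v_2 with N^2 v_2 = 0 but N^1 v_2 ≠ 0; then v_{j-1} := N · v_j for j = 2, …, 2.

Pick v_2 = (1, 0, 0, 0)ᵀ.
Then v_1 = N · v_2 = (-2, -2, 0, -1)ᵀ.

Sanity check: (A − (3)·I) v_1 = (0, 0, 0, 0)ᵀ = 0. ✓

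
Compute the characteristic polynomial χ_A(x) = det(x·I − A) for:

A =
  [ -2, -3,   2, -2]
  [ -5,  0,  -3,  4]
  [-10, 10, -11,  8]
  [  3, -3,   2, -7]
x^4 + 20*x^3 + 150*x^2 + 500*x + 625

Expanding det(x·I − A) (e.g. by cofactor expansion or by noting that A is similar to its Jordan form J, which has the same characteristic polynomial as A) gives
  χ_A(x) = x^4 + 20*x^3 + 150*x^2 + 500*x + 625
which factors as (x + 5)^4. The eigenvalues (with algebraic multiplicities) are λ = -5 with multiplicity 4.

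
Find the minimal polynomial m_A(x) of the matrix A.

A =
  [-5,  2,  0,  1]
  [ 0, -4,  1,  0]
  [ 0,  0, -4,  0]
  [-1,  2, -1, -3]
x^3 + 12*x^2 + 48*x + 64

The characteristic polynomial is χ_A(x) = (x + 4)^4, so the eigenvalues are known. The minimal polynomial is
  m_A(x) = Π_λ (x − λ)^{k_λ}
where k_λ is the size of the *largest* Jordan block for λ (equivalently, the smallest k with (A − λI)^k v = 0 for every generalised eigenvector v of λ).

  λ = -4: largest Jordan block has size 3, contributing (x + 4)^3

So m_A(x) = (x + 4)^3 = x^3 + 12*x^2 + 48*x + 64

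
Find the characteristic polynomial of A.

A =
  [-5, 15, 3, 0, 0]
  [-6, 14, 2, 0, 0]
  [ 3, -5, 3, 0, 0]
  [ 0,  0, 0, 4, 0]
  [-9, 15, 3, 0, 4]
x^5 - 20*x^4 + 160*x^3 - 640*x^2 + 1280*x - 1024

Expanding det(x·I − A) (e.g. by cofactor expansion or by noting that A is similar to its Jordan form J, which has the same characteristic polynomial as A) gives
  χ_A(x) = x^5 - 20*x^4 + 160*x^3 - 640*x^2 + 1280*x - 1024
which factors as (x - 4)^5. The eigenvalues (with algebraic multiplicities) are λ = 4 with multiplicity 5.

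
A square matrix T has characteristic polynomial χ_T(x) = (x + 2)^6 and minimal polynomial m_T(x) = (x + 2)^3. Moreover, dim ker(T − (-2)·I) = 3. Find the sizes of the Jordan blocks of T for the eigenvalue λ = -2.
Block sizes for λ = -2: [3, 2, 1]

Step 1 — from the characteristic polynomial, algebraic multiplicity of λ = -2 is 6. From dim ker(T − (-2)·I) = 3, there are exactly 3 Jordan blocks for λ = -2.
Step 2 — from the minimal polynomial, the factor (x + 2)^3 tells us the largest block for λ = -2 has size 3.
Step 3 — with total size 6, 3 blocks, and largest block 3, the block sizes (in nonincreasing order) are [3, 2, 1].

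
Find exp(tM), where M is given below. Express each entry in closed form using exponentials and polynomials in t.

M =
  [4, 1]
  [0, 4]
e^{tM} =
  [exp(4*t), t*exp(4*t)]
  [0, exp(4*t)]

Strategy: write M = P · J · P⁻¹ where J is a Jordan canonical form, so e^{tM} = P · e^{tJ} · P⁻¹, and e^{tJ} can be computed block-by-block.

M has Jordan form
J =
  [4, 1]
  [0, 4]
(up to reordering of blocks).

Per-block formulas:
  For a 2×2 Jordan block J_2(4): exp(t · J_2(4)) = e^(4t)·(I + t·N), where N is the 2×2 nilpotent shift.

After assembling e^{tJ} and conjugating by P, we get:

e^{tM} =
  [exp(4*t), t*exp(4*t)]
  [0, exp(4*t)]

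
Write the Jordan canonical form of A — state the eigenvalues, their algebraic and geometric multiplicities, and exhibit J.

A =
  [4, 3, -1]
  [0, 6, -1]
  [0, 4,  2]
J_3(4)

The characteristic polynomial is
  det(x·I − A) = x^3 - 12*x^2 + 48*x - 64 = (x - 4)^3

Eigenvalues and multiplicities (the geometric multiplicity of λ is n − rank(A − λI), which equals the number of Jordan blocks for λ):
  λ = 4: algebraic multiplicity = 3, geometric multiplicity = 1

Determining the block sizes for each eigenvalue:
  λ = 4: one block (gm = 1), so the single block has size am = 3 → block sizes [3]

Assembling the blocks gives a Jordan form
J =
  [4, 1, 0]
  [0, 4, 1]
  [0, 0, 4]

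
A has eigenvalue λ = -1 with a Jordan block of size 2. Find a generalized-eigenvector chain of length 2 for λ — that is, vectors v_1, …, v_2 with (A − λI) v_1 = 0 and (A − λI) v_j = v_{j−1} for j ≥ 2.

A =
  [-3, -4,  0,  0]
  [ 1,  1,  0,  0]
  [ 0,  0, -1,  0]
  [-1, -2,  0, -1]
A Jordan chain for λ = -1 of length 2:
v_1 = (-2, 1, 0, -1)ᵀ
v_2 = (1, 0, 0, 0)ᵀ

Let N = A − (-1)·I. We want v_2 with N^2 v_2 = 0 but N^1 v_2 ≠ 0; then v_{j-1} := N · v_j for j = 2, …, 2.

Pick v_2 = (1, 0, 0, 0)ᵀ.
Then v_1 = N · v_2 = (-2, 1, 0, -1)ᵀ.

Sanity check: (A − (-1)·I) v_1 = (0, 0, 0, 0)ᵀ = 0. ✓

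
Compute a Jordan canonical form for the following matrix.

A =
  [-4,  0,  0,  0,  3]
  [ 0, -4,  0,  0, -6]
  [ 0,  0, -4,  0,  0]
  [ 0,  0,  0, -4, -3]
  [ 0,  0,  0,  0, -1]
J_1(-4) ⊕ J_1(-4) ⊕ J_1(-4) ⊕ J_1(-4) ⊕ J_1(-1)

The characteristic polynomial is
  det(x·I − A) = x^5 + 17*x^4 + 112*x^3 + 352*x^2 + 512*x + 256 = (x + 1)*(x + 4)^4

Eigenvalues and multiplicities (the geometric multiplicity of λ is n − rank(A − λI), which equals the number of Jordan blocks for λ):
  λ = -4: algebraic multiplicity = 4, geometric multiplicity = 4
  λ = -1: algebraic multiplicity = 1, geometric multiplicity = 1

Determining the block sizes for each eigenvalue:
  λ = -4: gm = am = 4, so every block has size 1 → block sizes [1, 1, 1, 1]
  λ = -1: one block (gm = 1), so the single block has size am = 1 → block sizes [1]

Assembling the blocks gives a Jordan form
J =
  [-4,  0,  0,  0,  0]
  [ 0, -4,  0,  0,  0]
  [ 0,  0, -4,  0,  0]
  [ 0,  0,  0, -4,  0]
  [ 0,  0,  0,  0, -1]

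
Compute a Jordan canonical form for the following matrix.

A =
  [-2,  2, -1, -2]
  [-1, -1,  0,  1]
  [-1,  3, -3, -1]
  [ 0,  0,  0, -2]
J_3(-2) ⊕ J_1(-2)

The characteristic polynomial is
  det(x·I − A) = x^4 + 8*x^3 + 24*x^2 + 32*x + 16 = (x + 2)^4

Eigenvalues and multiplicities (the geometric multiplicity of λ is n − rank(A − λI), which equals the number of Jordan blocks for λ):
  λ = -2: algebraic multiplicity = 4, geometric multiplicity = 2

Determining the block sizes for each eigenvalue:
  λ = -2: with am = 4 and gm = 2, the partition is not yet determined (e.g. several partitions of 4 into 2 parts exist). Let N = A − (-2)·I. Computing rank(N^1) = 2, rank(N^2) = 1, rank(N^3) = 0; the number of blocks of size ≥ j is rank(N^{j−1}) − rank(N^j), giving [2, 1, 1]. So we have 1 block(s) of size 3, 1 block(s) of size 1 → block sizes [3, 1]

Assembling the blocks gives a Jordan form
J =
  [-2,  1,  0,  0]
  [ 0, -2,  1,  0]
  [ 0,  0, -2,  0]
  [ 0,  0,  0, -2]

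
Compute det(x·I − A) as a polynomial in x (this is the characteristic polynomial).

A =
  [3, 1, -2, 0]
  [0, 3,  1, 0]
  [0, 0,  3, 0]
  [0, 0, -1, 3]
x^4 - 12*x^3 + 54*x^2 - 108*x + 81

Expanding det(x·I − A) (e.g. by cofactor expansion or by noting that A is similar to its Jordan form J, which has the same characteristic polynomial as A) gives
  χ_A(x) = x^4 - 12*x^3 + 54*x^2 - 108*x + 81
which factors as (x - 3)^4. The eigenvalues (with algebraic multiplicities) are λ = 3 with multiplicity 4.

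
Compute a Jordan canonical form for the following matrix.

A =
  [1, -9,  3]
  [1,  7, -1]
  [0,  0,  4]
J_2(4) ⊕ J_1(4)

The characteristic polynomial is
  det(x·I − A) = x^3 - 12*x^2 + 48*x - 64 = (x - 4)^3

Eigenvalues and multiplicities (the geometric multiplicity of λ is n − rank(A − λI), which equals the number of Jordan blocks for λ):
  λ = 4: algebraic multiplicity = 3, geometric multiplicity = 2

Determining the block sizes for each eigenvalue:
  λ = 4: 2 blocks summing to 3 forces exactly one block of size 2 and the rest size 1 → block sizes [2, 1]

Assembling the blocks gives a Jordan form
J =
  [4, 1, 0]
  [0, 4, 0]
  [0, 0, 4]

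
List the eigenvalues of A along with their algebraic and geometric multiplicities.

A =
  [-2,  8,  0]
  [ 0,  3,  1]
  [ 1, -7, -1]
λ = 0: alg = 3, geom = 1

Step 1 — factor the characteristic polynomial to read off the algebraic multiplicities:
  χ_A(x) = x^3

Step 2 — compute geometric multiplicities via the rank-nullity identity g(λ) = n − rank(A − λI):
  rank(A − (0)·I) = 2, so dim ker(A − (0)·I) = n − 2 = 1

Summary:
  λ = 0: algebraic multiplicity = 3, geometric multiplicity = 1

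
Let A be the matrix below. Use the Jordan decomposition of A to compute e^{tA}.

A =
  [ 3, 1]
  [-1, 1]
e^{tA} =
  [t*exp(2*t) + exp(2*t), t*exp(2*t)]
  [-t*exp(2*t), -t*exp(2*t) + exp(2*t)]

Strategy: write A = P · J · P⁻¹ where J is a Jordan canonical form, so e^{tA} = P · e^{tJ} · P⁻¹, and e^{tJ} can be computed block-by-block.

A has Jordan form
J =
  [2, 1]
  [0, 2]
(up to reordering of blocks).

Per-block formulas:
  For a 2×2 Jordan block J_2(2): exp(t · J_2(2)) = e^(2t)·(I + t·N), where N is the 2×2 nilpotent shift.

After assembling e^{tJ} and conjugating by P, we get:

e^{tA} =
  [t*exp(2*t) + exp(2*t), t*exp(2*t)]
  [-t*exp(2*t), -t*exp(2*t) + exp(2*t)]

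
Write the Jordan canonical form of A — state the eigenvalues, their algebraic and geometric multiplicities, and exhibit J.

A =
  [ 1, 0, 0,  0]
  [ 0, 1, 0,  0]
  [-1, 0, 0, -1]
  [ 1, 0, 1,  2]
J_2(1) ⊕ J_1(1) ⊕ J_1(1)

The characteristic polynomial is
  det(x·I − A) = x^4 - 4*x^3 + 6*x^2 - 4*x + 1 = (x - 1)^4

Eigenvalues and multiplicities (the geometric multiplicity of λ is n − rank(A − λI), which equals the number of Jordan blocks for λ):
  λ = 1: algebraic multiplicity = 4, geometric multiplicity = 3

Determining the block sizes for each eigenvalue:
  λ = 1: 3 blocks summing to 4 forces exactly one block of size 2 and the rest size 1 → block sizes [2, 1, 1]

Assembling the blocks gives a Jordan form
J =
  [1, 1, 0, 0]
  [0, 1, 0, 0]
  [0, 0, 1, 0]
  [0, 0, 0, 1]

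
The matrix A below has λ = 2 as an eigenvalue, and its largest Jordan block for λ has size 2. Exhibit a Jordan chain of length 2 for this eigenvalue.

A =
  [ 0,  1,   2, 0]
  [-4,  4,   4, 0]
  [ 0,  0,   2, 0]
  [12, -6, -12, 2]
A Jordan chain for λ = 2 of length 2:
v_1 = (-2, -4, 0, 12)ᵀ
v_2 = (1, 0, 0, 0)ᵀ

Let N = A − (2)·I. We want v_2 with N^2 v_2 = 0 but N^1 v_2 ≠ 0; then v_{j-1} := N · v_j for j = 2, …, 2.

Pick v_2 = (1, 0, 0, 0)ᵀ.
Then v_1 = N · v_2 = (-2, -4, 0, 12)ᵀ.

Sanity check: (A − (2)·I) v_1 = (0, 0, 0, 0)ᵀ = 0. ✓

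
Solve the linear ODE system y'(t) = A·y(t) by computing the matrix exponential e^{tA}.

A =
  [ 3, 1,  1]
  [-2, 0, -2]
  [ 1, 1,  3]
e^{tA} =
  [t*exp(2*t) + exp(2*t), t*exp(2*t), t*exp(2*t)]
  [-2*t*exp(2*t), -2*t*exp(2*t) + exp(2*t), -2*t*exp(2*t)]
  [t*exp(2*t), t*exp(2*t), t*exp(2*t) + exp(2*t)]

Strategy: write A = P · J · P⁻¹ where J is a Jordan canonical form, so e^{tA} = P · e^{tJ} · P⁻¹, and e^{tJ} can be computed block-by-block.

A has Jordan form
J =
  [2, 1, 0]
  [0, 2, 0]
  [0, 0, 2]
(up to reordering of blocks).

Per-block formulas:
  For a 1×1 block at λ = 2: exp(t · [2]) = [e^(2t)].
  For a 2×2 Jordan block J_2(2): exp(t · J_2(2)) = e^(2t)·(I + t·N), where N is the 2×2 nilpotent shift.

After assembling e^{tJ} and conjugating by P, we get:

e^{tA} =
  [t*exp(2*t) + exp(2*t), t*exp(2*t), t*exp(2*t)]
  [-2*t*exp(2*t), -2*t*exp(2*t) + exp(2*t), -2*t*exp(2*t)]
  [t*exp(2*t), t*exp(2*t), t*exp(2*t) + exp(2*t)]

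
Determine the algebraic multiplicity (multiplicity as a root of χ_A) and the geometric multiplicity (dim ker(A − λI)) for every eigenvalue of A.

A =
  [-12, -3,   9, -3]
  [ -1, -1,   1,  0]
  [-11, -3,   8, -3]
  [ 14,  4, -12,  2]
λ = -1: alg = 3, geom = 1; λ = 0: alg = 1, geom = 1

Step 1 — factor the characteristic polynomial to read off the algebraic multiplicities:
  χ_A(x) = x*(x + 1)^3

Step 2 — compute geometric multiplicities via the rank-nullity identity g(λ) = n − rank(A − λI):
  rank(A − (-1)·I) = 3, so dim ker(A − (-1)·I) = n − 3 = 1
  rank(A − (0)·I) = 3, so dim ker(A − (0)·I) = n − 3 = 1

Summary:
  λ = -1: algebraic multiplicity = 3, geometric multiplicity = 1
  λ = 0: algebraic multiplicity = 1, geometric multiplicity = 1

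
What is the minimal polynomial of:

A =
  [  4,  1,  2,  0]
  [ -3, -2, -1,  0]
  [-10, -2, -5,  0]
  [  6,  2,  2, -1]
x^3 + 3*x^2 + 3*x + 1

The characteristic polynomial is χ_A(x) = (x + 1)^4, so the eigenvalues are known. The minimal polynomial is
  m_A(x) = Π_λ (x − λ)^{k_λ}
where k_λ is the size of the *largest* Jordan block for λ (equivalently, the smallest k with (A − λI)^k v = 0 for every generalised eigenvector v of λ).

  λ = -1: largest Jordan block has size 3, contributing (x + 1)^3

So m_A(x) = (x + 1)^3 = x^3 + 3*x^2 + 3*x + 1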